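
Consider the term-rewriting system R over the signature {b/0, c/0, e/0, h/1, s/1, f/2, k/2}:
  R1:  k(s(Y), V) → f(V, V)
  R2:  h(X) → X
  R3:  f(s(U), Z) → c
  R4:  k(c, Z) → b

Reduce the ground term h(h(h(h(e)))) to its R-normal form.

e

1. h(h(h(h(e))))  →  h(h(h(e)))   [R2 at ε]
2. h(h(h(e)))  →  h(h(e))   [R2 at ε]
3. h(h(e))  →  h(e)   [R2 at ε]
4. h(e)  →  e   [R2 at ε]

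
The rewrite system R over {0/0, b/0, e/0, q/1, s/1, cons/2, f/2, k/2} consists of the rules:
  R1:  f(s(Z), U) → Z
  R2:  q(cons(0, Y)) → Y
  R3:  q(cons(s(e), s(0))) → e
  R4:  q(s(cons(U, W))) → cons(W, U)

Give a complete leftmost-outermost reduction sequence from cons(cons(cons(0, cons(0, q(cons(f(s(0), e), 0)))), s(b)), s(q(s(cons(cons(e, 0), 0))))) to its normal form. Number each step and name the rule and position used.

cons(cons(cons(0, cons(0, 0)), s(b)), s(cons(0, cons(e, 0))))

1. cons(cons(cons(0, cons(0, q(cons(f(s(0), e), 0)))), s(b)), s(q(s(cons(cons(e, 0), 0)))))  →  cons(cons(cons(0, cons(0, q(cons(0, 0)))), s(b)), s(q(s(cons(cons(e, 0), 0)))))   [R1 at 1.1.2.2.1.1]
2. cons(cons(cons(0, cons(0, q(cons(0, 0)))), s(b)), s(q(s(cons(cons(e, 0), 0)))))  →  cons(cons(cons(0, cons(0, 0)), s(b)), s(q(s(cons(cons(e, 0), 0)))))   [R2 at 1.1.2.2]
3. cons(cons(cons(0, cons(0, 0)), s(b)), s(q(s(cons(cons(e, 0), 0)))))  →  cons(cons(cons(0, cons(0, 0)), s(b)), s(cons(0, cons(e, 0))))   [R4 at 2.1]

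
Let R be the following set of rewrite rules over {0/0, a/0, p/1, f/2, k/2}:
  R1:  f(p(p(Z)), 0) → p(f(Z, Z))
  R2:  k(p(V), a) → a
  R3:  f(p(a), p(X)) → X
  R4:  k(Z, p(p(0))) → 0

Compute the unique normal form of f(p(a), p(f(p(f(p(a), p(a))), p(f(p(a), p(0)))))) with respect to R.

0

1. f(p(a), p(f(p(f(p(a), p(a))), p(f(p(a), p(0))))))  →  f(p(f(p(a), p(a))), p(f(p(a), p(0))))   [R3 at ε]
2. f(p(f(p(a), p(a))), p(f(p(a), p(0))))  →  f(p(a), p(f(p(a), p(0))))   [R3 at 1.1]
3. f(p(a), p(f(p(a), p(0))))  →  f(p(a), p(0))   [R3 at ε]
4. f(p(a), p(0))  →  0   [R3 at ε]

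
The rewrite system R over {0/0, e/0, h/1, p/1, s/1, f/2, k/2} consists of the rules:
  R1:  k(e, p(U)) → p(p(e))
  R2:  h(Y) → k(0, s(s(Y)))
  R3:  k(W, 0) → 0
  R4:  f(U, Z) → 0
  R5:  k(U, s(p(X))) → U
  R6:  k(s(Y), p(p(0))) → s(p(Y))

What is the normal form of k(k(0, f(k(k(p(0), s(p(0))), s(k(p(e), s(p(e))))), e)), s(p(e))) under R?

1. k(k(0, f(k(k(p(0), s(p(0))), s(k(p(e), s(p(e))))), e)), s(p(e)))  →  k(0, f(k(k(p(0), s(p(0))), s(k(p(e), s(p(e))))), e))   [R5 at ε]
2. k(0, f(k(k(p(0), s(p(0))), s(k(p(e), s(p(e))))), e))  →  k(0, 0)   [R4 at 2]
3. k(0, 0)  →  0   [R3 at ε]

0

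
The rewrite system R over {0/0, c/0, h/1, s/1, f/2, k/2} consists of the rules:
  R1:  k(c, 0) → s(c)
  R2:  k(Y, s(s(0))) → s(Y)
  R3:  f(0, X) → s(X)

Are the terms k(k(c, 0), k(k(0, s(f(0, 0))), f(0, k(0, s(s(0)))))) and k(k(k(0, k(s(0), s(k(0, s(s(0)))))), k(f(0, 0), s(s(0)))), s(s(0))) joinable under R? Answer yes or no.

Reduce t₁ = k(k(c, 0), k(k(0, s(f(0, 0))), f(0, k(0, s(s(0)))))):
1. k(k(c, 0), k(k(0, s(f(0, 0))), f(0, k(0, s(s(0))))))  →  k(s(c), k(k(0, s(f(0, 0))), f(0, k(0, s(s(0))))))   [R1 at 1]
2. k(s(c), k(k(0, s(f(0, 0))), f(0, k(0, s(s(0))))))  →  k(s(c), k(k(0, s(s(0))), f(0, k(0, s(s(0))))))   [R3 at 2.1.2.1]
3. k(s(c), k(k(0, s(s(0))), f(0, k(0, s(s(0))))))  →  k(s(c), k(s(0), f(0, k(0, s(s(0))))))   [R2 at 2.1]
4. k(s(c), k(s(0), f(0, k(0, s(s(0))))))  →  k(s(c), k(s(0), s(k(0, s(s(0))))))   [R3 at 2.2]
5. k(s(c), k(s(0), s(k(0, s(s(0))))))  →  k(s(c), k(s(0), s(s(0))))   [R2 at 2.2.1]
6. k(s(c), k(s(0), s(s(0))))  →  k(s(c), s(s(0)))   [R2 at 2]
7. k(s(c), s(s(0)))  →  s(s(c))   [R2 at ε]

Reduce t₂ = k(k(k(0, k(s(0), s(k(0, s(s(0)))))), k(f(0, 0), s(s(0)))), s(s(0))):
1. k(k(k(0, k(s(0), s(k(0, s(s(0)))))), k(f(0, 0), s(s(0)))), s(s(0)))  →  s(k(k(0, k(s(0), s(k(0, s(s(0)))))), k(f(0, 0), s(s(0)))))   [R2 at ε]
2. s(k(k(0, k(s(0), s(k(0, s(s(0)))))), k(f(0, 0), s(s(0)))))  →  s(k(k(0, k(s(0), s(s(0)))), k(f(0, 0), s(s(0)))))   [R2 at 1.1.2.2.1]
3. s(k(k(0, k(s(0), s(s(0)))), k(f(0, 0), s(s(0)))))  →  s(k(k(0, s(s(0))), k(f(0, 0), s(s(0)))))   [R2 at 1.1.2]
4. s(k(k(0, s(s(0))), k(f(0, 0), s(s(0)))))  →  s(k(s(0), k(f(0, 0), s(s(0)))))   [R2 at 1.1]
5. s(k(s(0), k(f(0, 0), s(s(0)))))  →  s(k(s(0), s(f(0, 0))))   [R2 at 1.2]
6. s(k(s(0), s(f(0, 0))))  →  s(k(s(0), s(s(0))))   [R3 at 1.2.1]
7. s(k(s(0), s(s(0))))  →  s(s(s(0)))   [R2 at 1]

no — NF(t₁) = s(s(c)), NF(t₂) = s(s(s(0)))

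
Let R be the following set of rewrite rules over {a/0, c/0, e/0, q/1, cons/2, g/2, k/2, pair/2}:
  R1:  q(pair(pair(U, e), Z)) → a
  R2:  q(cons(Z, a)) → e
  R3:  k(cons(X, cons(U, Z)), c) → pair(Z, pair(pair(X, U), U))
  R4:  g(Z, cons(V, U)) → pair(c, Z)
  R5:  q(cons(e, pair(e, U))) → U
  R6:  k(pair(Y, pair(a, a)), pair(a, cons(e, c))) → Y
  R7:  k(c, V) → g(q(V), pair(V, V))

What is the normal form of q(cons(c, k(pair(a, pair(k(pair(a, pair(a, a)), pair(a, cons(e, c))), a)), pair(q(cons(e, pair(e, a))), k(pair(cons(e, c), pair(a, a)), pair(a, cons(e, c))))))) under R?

e

1. q(cons(c, k(pair(a, pair(k(pair(a, pair(a, a)), pair(a, cons(e, c))), a)), pair(q(cons(e, pair(e, a))), k(pair(cons(e, c), pair(a, a)), pair(a, cons(e, c)))))))  →  q(cons(c, k(pair(a, pair(a, a)), pair(q(cons(e, pair(e, a))), k(pair(cons(e, c), pair(a, a)), pair(a, cons(e, c)))))))   [R6 at 1.2.1.2.1]
2. q(cons(c, k(pair(a, pair(a, a)), pair(q(cons(e, pair(e, a))), k(pair(cons(e, c), pair(a, a)), pair(a, cons(e, c)))))))  →  q(cons(c, k(pair(a, pair(a, a)), pair(a, k(pair(cons(e, c), pair(a, a)), pair(a, cons(e, c)))))))   [R5 at 1.2.2.1]
3. q(cons(c, k(pair(a, pair(a, a)), pair(a, k(pair(cons(e, c), pair(a, a)), pair(a, cons(e, c)))))))  →  q(cons(c, k(pair(a, pair(a, a)), pair(a, cons(e, c)))))   [R6 at 1.2.2.2]
4. q(cons(c, k(pair(a, pair(a, a)), pair(a, cons(e, c)))))  →  q(cons(c, a))   [R6 at 1.2]
5. q(cons(c, a))  →  e   [R2 at ε]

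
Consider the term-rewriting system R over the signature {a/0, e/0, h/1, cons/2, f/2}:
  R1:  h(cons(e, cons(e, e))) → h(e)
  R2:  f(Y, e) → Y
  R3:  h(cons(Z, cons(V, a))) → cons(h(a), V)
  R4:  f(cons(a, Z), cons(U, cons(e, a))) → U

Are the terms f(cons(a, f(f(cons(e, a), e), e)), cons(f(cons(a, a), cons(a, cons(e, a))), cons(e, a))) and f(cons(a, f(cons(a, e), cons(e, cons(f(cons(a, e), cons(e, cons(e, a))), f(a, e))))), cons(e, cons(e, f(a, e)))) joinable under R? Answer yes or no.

no — NF(t₁) = a, NF(t₂) = e

Reduce t₁ = f(cons(a, f(f(cons(e, a), e), e)), cons(f(cons(a, a), cons(a, cons(e, a))), cons(e, a))):
1. f(cons(a, f(f(cons(e, a), e), e)), cons(f(cons(a, a), cons(a, cons(e, a))), cons(e, a)))  →  f(cons(a, a), cons(a, cons(e, a)))   [R4 at ε]
2. f(cons(a, a), cons(a, cons(e, a)))  →  a   [R4 at ε]

Reduce t₂ = f(cons(a, f(cons(a, e), cons(e, cons(f(cons(a, e), cons(e, cons(e, a))), f(a, e))))), cons(e, cons(e, f(a, e)))):
1. f(cons(a, f(cons(a, e), cons(e, cons(f(cons(a, e), cons(e, cons(e, a))), f(a, e))))), cons(e, cons(e, f(a, e))))  →  f(cons(a, f(cons(a, e), cons(e, cons(e, f(a, e))))), cons(e, cons(e, f(a, e))))   [R4 at 1.2.2.2.1]
2. f(cons(a, f(cons(a, e), cons(e, cons(e, f(a, e))))), cons(e, cons(e, f(a, e))))  →  f(cons(a, f(cons(a, e), cons(e, cons(e, a)))), cons(e, cons(e, f(a, e))))   [R2 at 1.2.2.2.2]
3. f(cons(a, f(cons(a, e), cons(e, cons(e, a)))), cons(e, cons(e, f(a, e))))  →  f(cons(a, e), cons(e, cons(e, f(a, e))))   [R4 at 1.2]
4. f(cons(a, e), cons(e, cons(e, f(a, e))))  →  f(cons(a, e), cons(e, cons(e, a)))   [R2 at 2.2.2]
5. f(cons(a, e), cons(e, cons(e, a)))  →  e   [R4 at ε]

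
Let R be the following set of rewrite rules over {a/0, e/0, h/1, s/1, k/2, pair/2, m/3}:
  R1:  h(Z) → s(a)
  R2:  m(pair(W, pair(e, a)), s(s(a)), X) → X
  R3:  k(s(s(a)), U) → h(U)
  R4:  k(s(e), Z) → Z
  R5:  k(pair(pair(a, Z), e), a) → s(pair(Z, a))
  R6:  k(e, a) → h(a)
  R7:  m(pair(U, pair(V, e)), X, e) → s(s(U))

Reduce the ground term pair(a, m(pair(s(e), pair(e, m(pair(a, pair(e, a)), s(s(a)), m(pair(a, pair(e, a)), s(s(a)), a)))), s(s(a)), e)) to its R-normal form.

1. pair(a, m(pair(s(e), pair(e, m(pair(a, pair(e, a)), s(s(a)), m(pair(a, pair(e, a)), s(s(a)), a)))), s(s(a)), e))  →  pair(a, m(pair(s(e), pair(e, m(pair(a, pair(e, a)), s(s(a)), a))), s(s(a)), e))   [R2 at 2.1.2.2]
2. pair(a, m(pair(s(e), pair(e, m(pair(a, pair(e, a)), s(s(a)), a))), s(s(a)), e))  →  pair(a, m(pair(s(e), pair(e, a)), s(s(a)), e))   [R2 at 2.1.2.2]
3. pair(a, m(pair(s(e), pair(e, a)), s(s(a)), e))  →  pair(a, e)   [R2 at 2]

pair(a, e)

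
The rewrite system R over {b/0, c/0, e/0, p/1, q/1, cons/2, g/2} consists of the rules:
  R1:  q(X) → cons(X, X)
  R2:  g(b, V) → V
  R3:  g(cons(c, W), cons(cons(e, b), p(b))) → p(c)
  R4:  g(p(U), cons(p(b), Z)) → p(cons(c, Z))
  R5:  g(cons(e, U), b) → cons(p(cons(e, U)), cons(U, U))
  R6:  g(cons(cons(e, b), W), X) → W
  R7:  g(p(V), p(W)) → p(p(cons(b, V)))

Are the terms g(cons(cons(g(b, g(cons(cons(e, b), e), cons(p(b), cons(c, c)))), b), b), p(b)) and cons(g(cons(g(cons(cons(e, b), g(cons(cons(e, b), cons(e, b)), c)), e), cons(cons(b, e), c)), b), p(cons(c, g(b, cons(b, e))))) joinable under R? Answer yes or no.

no — NF(t₁) = b, NF(t₂) = cons(cons(cons(b, e), c), p(cons(c, cons(b, e))))

Reduce t₁ = g(cons(cons(g(b, g(cons(cons(e, b), e), cons(p(b), cons(c, c)))), b), b), p(b)):
1. g(cons(cons(g(b, g(cons(cons(e, b), e), cons(p(b), cons(c, c)))), b), b), p(b))  →  g(cons(cons(g(cons(cons(e, b), e), cons(p(b), cons(c, c))), b), b), p(b))   [R2 at 1.1.1]
2. g(cons(cons(g(cons(cons(e, b), e), cons(p(b), cons(c, c))), b), b), p(b))  →  g(cons(cons(e, b), b), p(b))   [R6 at 1.1.1]
3. g(cons(cons(e, b), b), p(b))  →  b   [R6 at ε]

Reduce t₂ = cons(g(cons(g(cons(cons(e, b), g(cons(cons(e, b), cons(e, b)), c)), e), cons(cons(b, e), c)), b), p(cons(c, g(b, cons(b, e))))):
1. cons(g(cons(g(cons(cons(e, b), g(cons(cons(e, b), cons(e, b)), c)), e), cons(cons(b, e), c)), b), p(cons(c, g(b, cons(b, e)))))  →  cons(g(cons(g(cons(cons(e, b), cons(e, b)), c), cons(cons(b, e), c)), b), p(cons(c, g(b, cons(b, e)))))   [R6 at 1.1.1]
2. cons(g(cons(g(cons(cons(e, b), cons(e, b)), c), cons(cons(b, e), c)), b), p(cons(c, g(b, cons(b, e)))))  →  cons(g(cons(cons(e, b), cons(cons(b, e), c)), b), p(cons(c, g(b, cons(b, e)))))   [R6 at 1.1.1]
3. cons(g(cons(cons(e, b), cons(cons(b, e), c)), b), p(cons(c, g(b, cons(b, e)))))  →  cons(cons(cons(b, e), c), p(cons(c, g(b, cons(b, e)))))   [R6 at 1]
4. cons(cons(cons(b, e), c), p(cons(c, g(b, cons(b, e)))))  →  cons(cons(cons(b, e), c), p(cons(c, cons(b, e))))   [R2 at 2.1.2]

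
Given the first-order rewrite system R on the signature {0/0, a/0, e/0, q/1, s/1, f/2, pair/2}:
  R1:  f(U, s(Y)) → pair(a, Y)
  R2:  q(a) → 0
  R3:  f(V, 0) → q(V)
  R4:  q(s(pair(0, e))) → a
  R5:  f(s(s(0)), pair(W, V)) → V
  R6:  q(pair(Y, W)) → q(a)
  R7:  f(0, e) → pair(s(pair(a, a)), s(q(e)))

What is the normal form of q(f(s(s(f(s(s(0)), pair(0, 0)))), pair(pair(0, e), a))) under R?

0

1. q(f(s(s(f(s(s(0)), pair(0, 0)))), pair(pair(0, e), a)))  →  q(f(s(s(0)), pair(pair(0, e), a)))   [R5 at 1.1.1.1]
2. q(f(s(s(0)), pair(pair(0, e), a)))  →  q(a)   [R5 at 1]
3. q(a)  →  0   [R2 at ε]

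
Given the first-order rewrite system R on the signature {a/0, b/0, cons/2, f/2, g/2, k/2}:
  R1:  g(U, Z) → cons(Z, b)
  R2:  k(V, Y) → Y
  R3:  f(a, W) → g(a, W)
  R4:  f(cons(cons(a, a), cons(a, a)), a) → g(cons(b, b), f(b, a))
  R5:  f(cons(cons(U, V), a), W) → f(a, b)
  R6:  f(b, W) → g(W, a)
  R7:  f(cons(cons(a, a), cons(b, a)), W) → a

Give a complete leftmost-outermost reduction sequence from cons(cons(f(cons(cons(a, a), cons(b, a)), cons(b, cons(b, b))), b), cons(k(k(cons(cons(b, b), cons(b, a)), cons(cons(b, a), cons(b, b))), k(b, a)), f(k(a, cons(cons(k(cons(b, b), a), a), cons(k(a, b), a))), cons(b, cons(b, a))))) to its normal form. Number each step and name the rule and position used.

1. cons(cons(f(cons(cons(a, a), cons(b, a)), cons(b, cons(b, b))), b), cons(k(k(cons(cons(b, b), cons(b, a)), cons(cons(b, a), cons(b, b))), k(b, a)), f(k(a, cons(cons(k(cons(b, b), a), a), cons(k(a, b), a))), cons(b, cons(b, a)))))  →  cons(cons(a, b), cons(k(k(cons(cons(b, b), cons(b, a)), cons(cons(b, a), cons(b, b))), k(b, a)), f(k(a, cons(cons(k(cons(b, b), a), a), cons(k(a, b), a))), cons(b, cons(b, a)))))   [R7 at 1.1]
2. cons(cons(a, b), cons(k(k(cons(cons(b, b), cons(b, a)), cons(cons(b, a), cons(b, b))), k(b, a)), f(k(a, cons(cons(k(cons(b, b), a), a), cons(k(a, b), a))), cons(b, cons(b, a)))))  →  cons(cons(a, b), cons(k(b, a), f(k(a, cons(cons(k(cons(b, b), a), a), cons(k(a, b), a))), cons(b, cons(b, a)))))   [R2 at 2.1]
3. cons(cons(a, b), cons(k(b, a), f(k(a, cons(cons(k(cons(b, b), a), a), cons(k(a, b), a))), cons(b, cons(b, a)))))  →  cons(cons(a, b), cons(a, f(k(a, cons(cons(k(cons(b, b), a), a), cons(k(a, b), a))), cons(b, cons(b, a)))))   [R2 at 2.1]
4. cons(cons(a, b), cons(a, f(k(a, cons(cons(k(cons(b, b), a), a), cons(k(a, b), a))), cons(b, cons(b, a)))))  →  cons(cons(a, b), cons(a, f(cons(cons(k(cons(b, b), a), a), cons(k(a, b), a)), cons(b, cons(b, a)))))   [R2 at 2.2.1]
5. cons(cons(a, b), cons(a, f(cons(cons(k(cons(b, b), a), a), cons(k(a, b), a)), cons(b, cons(b, a)))))  →  cons(cons(a, b), cons(a, f(cons(cons(a, a), cons(k(a, b), a)), cons(b, cons(b, a)))))   [R2 at 2.2.1.1.1]
6. cons(cons(a, b), cons(a, f(cons(cons(a, a), cons(k(a, b), a)), cons(b, cons(b, a)))))  →  cons(cons(a, b), cons(a, f(cons(cons(a, a), cons(b, a)), cons(b, cons(b, a)))))   [R2 at 2.2.1.2.1]
7. cons(cons(a, b), cons(a, f(cons(cons(a, a), cons(b, a)), cons(b, cons(b, a)))))  →  cons(cons(a, b), cons(a, a))   [R7 at 2.2]

cons(cons(a, b), cons(a, a))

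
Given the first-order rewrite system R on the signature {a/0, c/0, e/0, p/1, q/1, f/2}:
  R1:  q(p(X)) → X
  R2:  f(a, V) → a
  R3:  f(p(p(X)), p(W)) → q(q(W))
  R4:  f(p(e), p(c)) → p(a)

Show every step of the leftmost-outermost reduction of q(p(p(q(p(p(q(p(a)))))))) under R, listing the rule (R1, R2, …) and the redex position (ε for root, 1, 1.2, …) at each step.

p(p(a))

1. q(p(p(q(p(p(q(p(a))))))))  →  p(q(p(p(q(p(a))))))   [R1 at ε]
2. p(q(p(p(q(p(a))))))  →  p(p(q(p(a))))   [R1 at 1]
3. p(p(q(p(a))))  →  p(p(a))   [R1 at 1.1]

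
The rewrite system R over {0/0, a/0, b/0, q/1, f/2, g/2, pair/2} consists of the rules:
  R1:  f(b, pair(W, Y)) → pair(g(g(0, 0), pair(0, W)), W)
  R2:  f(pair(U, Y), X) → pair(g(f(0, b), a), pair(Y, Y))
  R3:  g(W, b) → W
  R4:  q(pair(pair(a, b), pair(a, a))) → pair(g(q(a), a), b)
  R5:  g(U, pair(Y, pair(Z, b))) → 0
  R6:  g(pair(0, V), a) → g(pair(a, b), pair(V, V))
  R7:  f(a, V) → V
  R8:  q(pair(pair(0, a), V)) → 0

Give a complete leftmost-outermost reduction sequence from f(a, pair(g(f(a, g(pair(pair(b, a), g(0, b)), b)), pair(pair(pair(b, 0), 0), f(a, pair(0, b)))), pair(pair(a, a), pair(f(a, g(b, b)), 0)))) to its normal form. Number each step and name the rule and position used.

pair(0, pair(pair(a, a), pair(b, 0)))

1. f(a, pair(g(f(a, g(pair(pair(b, a), g(0, b)), b)), pair(pair(pair(b, 0), 0), f(a, pair(0, b)))), pair(pair(a, a), pair(f(a, g(b, b)), 0))))  →  pair(g(f(a, g(pair(pair(b, a), g(0, b)), b)), pair(pair(pair(b, 0), 0), f(a, pair(0, b)))), pair(pair(a, a), pair(f(a, g(b, b)), 0)))   [R7 at ε]
2. pair(g(f(a, g(pair(pair(b, a), g(0, b)), b)), pair(pair(pair(b, 0), 0), f(a, pair(0, b)))), pair(pair(a, a), pair(f(a, g(b, b)), 0)))  →  pair(g(g(pair(pair(b, a), g(0, b)), b), pair(pair(pair(b, 0), 0), f(a, pair(0, b)))), pair(pair(a, a), pair(f(a, g(b, b)), 0)))   [R7 at 1.1]
3. pair(g(g(pair(pair(b, a), g(0, b)), b), pair(pair(pair(b, 0), 0), f(a, pair(0, b)))), pair(pair(a, a), pair(f(a, g(b, b)), 0)))  →  pair(g(pair(pair(b, a), g(0, b)), pair(pair(pair(b, 0), 0), f(a, pair(0, b)))), pair(pair(a, a), pair(f(a, g(b, b)), 0)))   [R3 at 1.1]
4. pair(g(pair(pair(b, a), g(0, b)), pair(pair(pair(b, 0), 0), f(a, pair(0, b)))), pair(pair(a, a), pair(f(a, g(b, b)), 0)))  →  pair(g(pair(pair(b, a), 0), pair(pair(pair(b, 0), 0), f(a, pair(0, b)))), pair(pair(a, a), pair(f(a, g(b, b)), 0)))   [R3 at 1.1.2]
5. pair(g(pair(pair(b, a), 0), pair(pair(pair(b, 0), 0), f(a, pair(0, b)))), pair(pair(a, a), pair(f(a, g(b, b)), 0)))  →  pair(g(pair(pair(b, a), 0), pair(pair(pair(b, 0), 0), pair(0, b))), pair(pair(a, a), pair(f(a, g(b, b)), 0)))   [R7 at 1.2.2]
6. pair(g(pair(pair(b, a), 0), pair(pair(pair(b, 0), 0), pair(0, b))), pair(pair(a, a), pair(f(a, g(b, b)), 0)))  →  pair(0, pair(pair(a, a), pair(f(a, g(b, b)), 0)))   [R5 at 1]
7. pair(0, pair(pair(a, a), pair(f(a, g(b, b)), 0)))  →  pair(0, pair(pair(a, a), pair(g(b, b), 0)))   [R7 at 2.2.1]
8. pair(0, pair(pair(a, a), pair(g(b, b), 0)))  →  pair(0, pair(pair(a, a), pair(b, 0)))   [R3 at 2.2.1]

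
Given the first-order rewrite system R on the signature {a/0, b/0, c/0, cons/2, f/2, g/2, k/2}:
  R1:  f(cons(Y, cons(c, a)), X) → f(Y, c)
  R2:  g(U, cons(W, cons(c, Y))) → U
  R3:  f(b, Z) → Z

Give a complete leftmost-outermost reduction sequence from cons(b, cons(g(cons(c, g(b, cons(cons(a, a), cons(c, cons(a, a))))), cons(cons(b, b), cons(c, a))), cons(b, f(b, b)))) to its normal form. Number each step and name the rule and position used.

1. cons(b, cons(g(cons(c, g(b, cons(cons(a, a), cons(c, cons(a, a))))), cons(cons(b, b), cons(c, a))), cons(b, f(b, b))))  →  cons(b, cons(cons(c, g(b, cons(cons(a, a), cons(c, cons(a, a))))), cons(b, f(b, b))))   [R2 at 2.1]
2. cons(b, cons(cons(c, g(b, cons(cons(a, a), cons(c, cons(a, a))))), cons(b, f(b, b))))  →  cons(b, cons(cons(c, b), cons(b, f(b, b))))   [R2 at 2.1.2]
3. cons(b, cons(cons(c, b), cons(b, f(b, b))))  →  cons(b, cons(cons(c, b), cons(b, b)))   [R3 at 2.2.2]

cons(b, cons(cons(c, b), cons(b, b)))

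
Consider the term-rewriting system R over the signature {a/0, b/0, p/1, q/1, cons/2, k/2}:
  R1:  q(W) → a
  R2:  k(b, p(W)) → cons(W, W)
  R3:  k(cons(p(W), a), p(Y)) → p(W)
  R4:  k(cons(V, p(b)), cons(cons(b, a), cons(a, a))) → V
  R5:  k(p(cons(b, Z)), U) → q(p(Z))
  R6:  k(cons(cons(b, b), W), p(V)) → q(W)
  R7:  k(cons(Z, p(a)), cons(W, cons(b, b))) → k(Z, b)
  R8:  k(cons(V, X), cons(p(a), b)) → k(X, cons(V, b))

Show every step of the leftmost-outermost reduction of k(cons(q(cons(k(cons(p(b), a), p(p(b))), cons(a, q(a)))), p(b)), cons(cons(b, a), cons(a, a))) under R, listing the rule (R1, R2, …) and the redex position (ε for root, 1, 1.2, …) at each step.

a

1. k(cons(q(cons(k(cons(p(b), a), p(p(b))), cons(a, q(a)))), p(b)), cons(cons(b, a), cons(a, a)))  →  q(cons(k(cons(p(b), a), p(p(b))), cons(a, q(a))))   [R4 at ε]
2. q(cons(k(cons(p(b), a), p(p(b))), cons(a, q(a))))  →  a   [R1 at ε]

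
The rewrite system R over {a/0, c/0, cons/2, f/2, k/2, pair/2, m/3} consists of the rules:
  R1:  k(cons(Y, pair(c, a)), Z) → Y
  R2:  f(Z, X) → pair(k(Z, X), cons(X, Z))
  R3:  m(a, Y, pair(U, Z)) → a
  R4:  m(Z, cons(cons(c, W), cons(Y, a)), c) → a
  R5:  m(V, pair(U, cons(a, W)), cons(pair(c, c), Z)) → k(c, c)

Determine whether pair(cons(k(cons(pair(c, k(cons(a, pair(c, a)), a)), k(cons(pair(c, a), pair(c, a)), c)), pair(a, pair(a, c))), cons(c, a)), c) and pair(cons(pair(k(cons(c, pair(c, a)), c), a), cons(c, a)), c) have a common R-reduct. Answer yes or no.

Reduce t₁ = pair(cons(k(cons(pair(c, k(cons(a, pair(c, a)), a)), k(cons(pair(c, a), pair(c, a)), c)), pair(a, pair(a, c))), cons(c, a)), c):
1. pair(cons(k(cons(pair(c, k(cons(a, pair(c, a)), a)), k(cons(pair(c, a), pair(c, a)), c)), pair(a, pair(a, c))), cons(c, a)), c)  →  pair(cons(k(cons(pair(c, a), k(cons(pair(c, a), pair(c, a)), c)), pair(a, pair(a, c))), cons(c, a)), c)   [R1 at 1.1.1.1.2]
2. pair(cons(k(cons(pair(c, a), k(cons(pair(c, a), pair(c, a)), c)), pair(a, pair(a, c))), cons(c, a)), c)  →  pair(cons(k(cons(pair(c, a), pair(c, a)), pair(a, pair(a, c))), cons(c, a)), c)   [R1 at 1.1.1.2]
3. pair(cons(k(cons(pair(c, a), pair(c, a)), pair(a, pair(a, c))), cons(c, a)), c)  →  pair(cons(pair(c, a), cons(c, a)), c)   [R1 at 1.1]

Reduce t₂ = pair(cons(pair(k(cons(c, pair(c, a)), c), a), cons(c, a)), c):
1. pair(cons(pair(k(cons(c, pair(c, a)), c), a), cons(c, a)), c)  →  pair(cons(pair(c, a), cons(c, a)), c)   [R1 at 1.1.1]

yes — NF(t₁) = pair(cons(pair(c, a), cons(c, a)), c), NF(t₂) = pair(cons(pair(c, a), cons(c, a)), c)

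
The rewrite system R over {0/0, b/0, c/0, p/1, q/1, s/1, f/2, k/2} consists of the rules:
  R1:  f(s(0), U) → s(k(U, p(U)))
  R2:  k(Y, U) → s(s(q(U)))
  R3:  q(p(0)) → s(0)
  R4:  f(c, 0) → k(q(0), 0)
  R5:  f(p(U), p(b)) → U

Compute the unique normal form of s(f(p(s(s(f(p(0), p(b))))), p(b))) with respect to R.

s(s(s(0)))

1. s(f(p(s(s(f(p(0), p(b))))), p(b)))  →  s(s(s(f(p(0), p(b)))))   [R5 at 1]
2. s(s(s(f(p(0), p(b)))))  →  s(s(s(0)))   [R5 at 1.1.1]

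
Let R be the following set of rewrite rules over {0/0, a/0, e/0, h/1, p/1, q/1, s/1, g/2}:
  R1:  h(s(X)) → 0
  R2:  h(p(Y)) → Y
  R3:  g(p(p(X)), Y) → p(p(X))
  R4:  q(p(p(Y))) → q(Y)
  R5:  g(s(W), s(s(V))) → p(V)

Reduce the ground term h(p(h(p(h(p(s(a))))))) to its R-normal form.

s(a)

1. h(p(h(p(h(p(s(a)))))))  →  h(p(h(p(s(a)))))   [R2 at ε]
2. h(p(h(p(s(a)))))  →  h(p(s(a)))   [R2 at ε]
3. h(p(s(a)))  →  s(a)   [R2 at ε]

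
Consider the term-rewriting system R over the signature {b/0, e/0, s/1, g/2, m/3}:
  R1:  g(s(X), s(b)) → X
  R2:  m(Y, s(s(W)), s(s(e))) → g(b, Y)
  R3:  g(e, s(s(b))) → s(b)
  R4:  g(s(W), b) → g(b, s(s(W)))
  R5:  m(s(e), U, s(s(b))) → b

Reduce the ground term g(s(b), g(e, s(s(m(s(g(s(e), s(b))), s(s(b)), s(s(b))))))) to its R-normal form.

b

1. g(s(b), g(e, s(s(m(s(g(s(e), s(b))), s(s(b)), s(s(b)))))))  →  g(s(b), g(e, s(s(m(s(e), s(s(b)), s(s(b)))))))   [R1 at 2.2.1.1.1.1]
2. g(s(b), g(e, s(s(m(s(e), s(s(b)), s(s(b)))))))  →  g(s(b), g(e, s(s(b))))   [R5 at 2.2.1.1]
3. g(s(b), g(e, s(s(b))))  →  g(s(b), s(b))   [R3 at 2]
4. g(s(b), s(b))  →  b   [R1 at ε]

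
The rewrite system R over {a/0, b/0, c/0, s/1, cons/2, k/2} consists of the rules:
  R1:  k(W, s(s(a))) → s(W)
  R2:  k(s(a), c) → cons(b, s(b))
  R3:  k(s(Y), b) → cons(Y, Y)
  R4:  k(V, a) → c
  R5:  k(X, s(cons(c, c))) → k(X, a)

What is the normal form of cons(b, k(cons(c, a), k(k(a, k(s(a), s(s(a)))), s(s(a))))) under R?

cons(b, s(cons(c, a)))

1. cons(b, k(cons(c, a), k(k(a, k(s(a), s(s(a)))), s(s(a)))))  →  cons(b, k(cons(c, a), s(k(a, k(s(a), s(s(a)))))))   [R1 at 2.2]
2. cons(b, k(cons(c, a), s(k(a, k(s(a), s(s(a)))))))  →  cons(b, k(cons(c, a), s(k(a, s(s(a))))))   [R1 at 2.2.1.2]
3. cons(b, k(cons(c, a), s(k(a, s(s(a))))))  →  cons(b, k(cons(c, a), s(s(a))))   [R1 at 2.2.1]
4. cons(b, k(cons(c, a), s(s(a))))  →  cons(b, s(cons(c, a)))   [R1 at 2]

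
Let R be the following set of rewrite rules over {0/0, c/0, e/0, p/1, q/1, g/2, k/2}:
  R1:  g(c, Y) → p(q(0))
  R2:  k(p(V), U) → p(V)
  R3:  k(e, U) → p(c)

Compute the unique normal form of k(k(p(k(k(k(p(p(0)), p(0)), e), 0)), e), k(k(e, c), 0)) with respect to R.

1. k(k(p(k(k(k(p(p(0)), p(0)), e), 0)), e), k(k(e, c), 0))  →  k(p(k(k(k(p(p(0)), p(0)), e), 0)), k(k(e, c), 0))   [R2 at 1]
2. k(p(k(k(k(p(p(0)), p(0)), e), 0)), k(k(e, c), 0))  →  p(k(k(k(p(p(0)), p(0)), e), 0))   [R2 at ε]
3. p(k(k(k(p(p(0)), p(0)), e), 0))  →  p(k(k(p(p(0)), e), 0))   [R2 at 1.1.1]
4. p(k(k(p(p(0)), e), 0))  →  p(k(p(p(0)), 0))   [R2 at 1.1]
5. p(k(p(p(0)), 0))  →  p(p(p(0)))   [R2 at 1]

p(p(p(0)))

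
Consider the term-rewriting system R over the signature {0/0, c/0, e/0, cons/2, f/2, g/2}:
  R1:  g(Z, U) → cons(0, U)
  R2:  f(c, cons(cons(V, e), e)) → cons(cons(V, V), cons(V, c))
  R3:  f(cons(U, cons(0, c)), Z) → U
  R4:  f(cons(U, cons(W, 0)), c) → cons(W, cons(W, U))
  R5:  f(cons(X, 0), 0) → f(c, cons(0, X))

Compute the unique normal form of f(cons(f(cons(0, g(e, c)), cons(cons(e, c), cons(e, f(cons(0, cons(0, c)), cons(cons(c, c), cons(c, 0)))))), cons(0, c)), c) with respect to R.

0

1. f(cons(f(cons(0, g(e, c)), cons(cons(e, c), cons(e, f(cons(0, cons(0, c)), cons(cons(c, c), cons(c, 0)))))), cons(0, c)), c)  →  f(cons(0, g(e, c)), cons(cons(e, c), cons(e, f(cons(0, cons(0, c)), cons(cons(c, c), cons(c, 0))))))   [R3 at ε]
2. f(cons(0, g(e, c)), cons(cons(e, c), cons(e, f(cons(0, cons(0, c)), cons(cons(c, c), cons(c, 0))))))  →  f(cons(0, cons(0, c)), cons(cons(e, c), cons(e, f(cons(0, cons(0, c)), cons(cons(c, c), cons(c, 0))))))   [R1 at 1.2]
3. f(cons(0, cons(0, c)), cons(cons(e, c), cons(e, f(cons(0, cons(0, c)), cons(cons(c, c), cons(c, 0))))))  →  0   [R3 at ε]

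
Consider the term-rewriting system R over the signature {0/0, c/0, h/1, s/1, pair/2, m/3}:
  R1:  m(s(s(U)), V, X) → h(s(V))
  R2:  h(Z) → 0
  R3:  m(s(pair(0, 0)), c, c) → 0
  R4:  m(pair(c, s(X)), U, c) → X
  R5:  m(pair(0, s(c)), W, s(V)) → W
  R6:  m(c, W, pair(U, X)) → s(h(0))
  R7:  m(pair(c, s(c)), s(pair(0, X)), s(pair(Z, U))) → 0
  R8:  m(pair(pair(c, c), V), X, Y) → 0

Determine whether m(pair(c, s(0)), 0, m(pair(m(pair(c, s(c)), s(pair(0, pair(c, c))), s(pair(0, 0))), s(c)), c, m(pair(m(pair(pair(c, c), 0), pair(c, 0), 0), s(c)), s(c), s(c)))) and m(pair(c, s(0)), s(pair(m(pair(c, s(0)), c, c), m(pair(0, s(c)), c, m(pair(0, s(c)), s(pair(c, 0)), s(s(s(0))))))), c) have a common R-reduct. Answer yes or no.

Reduce t₁ = m(pair(c, s(0)), 0, m(pair(m(pair(c, s(c)), s(pair(0, pair(c, c))), s(pair(0, 0))), s(c)), c, m(pair(m(pair(pair(c, c), 0), pair(c, 0), 0), s(c)), s(c), s(c)))):
1. m(pair(c, s(0)), 0, m(pair(m(pair(c, s(c)), s(pair(0, pair(c, c))), s(pair(0, 0))), s(c)), c, m(pair(m(pair(pair(c, c), 0), pair(c, 0), 0), s(c)), s(c), s(c))))  →  m(pair(c, s(0)), 0, m(pair(0, s(c)), c, m(pair(m(pair(pair(c, c), 0), pair(c, 0), 0), s(c)), s(c), s(c))))   [R7 at 3.1.1]
2. m(pair(c, s(0)), 0, m(pair(0, s(c)), c, m(pair(m(pair(pair(c, c), 0), pair(c, 0), 0), s(c)), s(c), s(c))))  →  m(pair(c, s(0)), 0, m(pair(0, s(c)), c, m(pair(0, s(c)), s(c), s(c))))   [R8 at 3.3.1.1]
3. m(pair(c, s(0)), 0, m(pair(0, s(c)), c, m(pair(0, s(c)), s(c), s(c))))  →  m(pair(c, s(0)), 0, m(pair(0, s(c)), c, s(c)))   [R5 at 3.3]
4. m(pair(c, s(0)), 0, m(pair(0, s(c)), c, s(c)))  →  m(pair(c, s(0)), 0, c)   [R5 at 3]
5. m(pair(c, s(0)), 0, c)  →  0   [R4 at ε]

Reduce t₂ = m(pair(c, s(0)), s(pair(m(pair(c, s(0)), c, c), m(pair(0, s(c)), c, m(pair(0, s(c)), s(pair(c, 0)), s(s(s(0))))))), c):
1. m(pair(c, s(0)), s(pair(m(pair(c, s(0)), c, c), m(pair(0, s(c)), c, m(pair(0, s(c)), s(pair(c, 0)), s(s(s(0))))))), c)  →  0   [R4 at ε]

yes — NF(t₁) = 0, NF(t₂) = 0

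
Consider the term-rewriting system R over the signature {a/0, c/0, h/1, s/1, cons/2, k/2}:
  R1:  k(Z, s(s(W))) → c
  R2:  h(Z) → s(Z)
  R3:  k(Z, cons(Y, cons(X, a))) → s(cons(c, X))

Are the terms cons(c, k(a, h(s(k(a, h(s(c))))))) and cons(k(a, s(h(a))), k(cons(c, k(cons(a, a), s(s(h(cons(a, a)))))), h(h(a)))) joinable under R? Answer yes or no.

Reduce t₁ = cons(c, k(a, h(s(k(a, h(s(c))))))):
1. cons(c, k(a, h(s(k(a, h(s(c)))))))  →  cons(c, k(a, s(s(k(a, h(s(c)))))))   [R2 at 2.2]
2. cons(c, k(a, s(s(k(a, h(s(c)))))))  →  cons(c, c)   [R1 at 2]

Reduce t₂ = cons(k(a, s(h(a))), k(cons(c, k(cons(a, a), s(s(h(cons(a, a)))))), h(h(a)))):
1. cons(k(a, s(h(a))), k(cons(c, k(cons(a, a), s(s(h(cons(a, a)))))), h(h(a))))  →  cons(k(a, s(s(a))), k(cons(c, k(cons(a, a), s(s(h(cons(a, a)))))), h(h(a))))   [R2 at 1.2.1]
2. cons(k(a, s(s(a))), k(cons(c, k(cons(a, a), s(s(h(cons(a, a)))))), h(h(a))))  →  cons(c, k(cons(c, k(cons(a, a), s(s(h(cons(a, a)))))), h(h(a))))   [R1 at 1]
3. cons(c, k(cons(c, k(cons(a, a), s(s(h(cons(a, a)))))), h(h(a))))  →  cons(c, k(cons(c, c), h(h(a))))   [R1 at 2.1.2]
4. cons(c, k(cons(c, c), h(h(a))))  →  cons(c, k(cons(c, c), s(h(a))))   [R2 at 2.2]
5. cons(c, k(cons(c, c), s(h(a))))  →  cons(c, k(cons(c, c), s(s(a))))   [R2 at 2.2.1]
6. cons(c, k(cons(c, c), s(s(a))))  →  cons(c, c)   [R1 at 2]

yes — NF(t₁) = cons(c, c), NF(t₂) = cons(c, c)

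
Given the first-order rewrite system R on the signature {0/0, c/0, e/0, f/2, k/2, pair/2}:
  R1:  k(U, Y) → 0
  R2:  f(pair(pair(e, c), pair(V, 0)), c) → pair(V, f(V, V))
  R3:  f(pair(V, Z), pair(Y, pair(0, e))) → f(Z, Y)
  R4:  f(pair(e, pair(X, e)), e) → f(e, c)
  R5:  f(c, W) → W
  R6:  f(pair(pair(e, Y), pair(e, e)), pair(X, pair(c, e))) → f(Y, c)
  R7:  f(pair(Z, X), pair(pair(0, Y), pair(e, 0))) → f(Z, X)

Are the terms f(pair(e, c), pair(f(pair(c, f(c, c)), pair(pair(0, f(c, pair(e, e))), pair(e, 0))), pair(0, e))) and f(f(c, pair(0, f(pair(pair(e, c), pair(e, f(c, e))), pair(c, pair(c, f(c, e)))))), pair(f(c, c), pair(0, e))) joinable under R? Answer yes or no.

Reduce t₁ = f(pair(e, c), pair(f(pair(c, f(c, c)), pair(pair(0, f(c, pair(e, e))), pair(e, 0))), pair(0, e))):
1. f(pair(e, c), pair(f(pair(c, f(c, c)), pair(pair(0, f(c, pair(e, e))), pair(e, 0))), pair(0, e)))  →  f(c, f(pair(c, f(c, c)), pair(pair(0, f(c, pair(e, e))), pair(e, 0))))   [R3 at ε]
2. f(c, f(pair(c, f(c, c)), pair(pair(0, f(c, pair(e, e))), pair(e, 0))))  →  f(pair(c, f(c, c)), pair(pair(0, f(c, pair(e, e))), pair(e, 0)))   [R5 at ε]
3. f(pair(c, f(c, c)), pair(pair(0, f(c, pair(e, e))), pair(e, 0)))  →  f(c, f(c, c))   [R7 at ε]
4. f(c, f(c, c))  →  f(c, c)   [R5 at ε]
5. f(c, c)  →  c   [R5 at ε]

Reduce t₂ = f(f(c, pair(0, f(pair(pair(e, c), pair(e, f(c, e))), pair(c, pair(c, f(c, e)))))), pair(f(c, c), pair(0, e))):
1. f(f(c, pair(0, f(pair(pair(e, c), pair(e, f(c, e))), pair(c, pair(c, f(c, e)))))), pair(f(c, c), pair(0, e)))  →  f(pair(0, f(pair(pair(e, c), pair(e, f(c, e))), pair(c, pair(c, f(c, e))))), pair(f(c, c), pair(0, e)))   [R5 at 1]
2. f(pair(0, f(pair(pair(e, c), pair(e, f(c, e))), pair(c, pair(c, f(c, e))))), pair(f(c, c), pair(0, e)))  →  f(f(pair(pair(e, c), pair(e, f(c, e))), pair(c, pair(c, f(c, e)))), f(c, c))   [R3 at ε]
3. f(f(pair(pair(e, c), pair(e, f(c, e))), pair(c, pair(c, f(c, e)))), f(c, c))  →  f(f(pair(pair(e, c), pair(e, e)), pair(c, pair(c, f(c, e)))), f(c, c))   [R5 at 1.1.2.2]
4. f(f(pair(pair(e, c), pair(e, e)), pair(c, pair(c, f(c, e)))), f(c, c))  →  f(f(pair(pair(e, c), pair(e, e)), pair(c, pair(c, e))), f(c, c))   [R5 at 1.2.2.2]
5. f(f(pair(pair(e, c), pair(e, e)), pair(c, pair(c, e))), f(c, c))  →  f(f(c, c), f(c, c))   [R6 at 1]
6. f(f(c, c), f(c, c))  →  f(c, f(c, c))   [R5 at 1]
7. f(c, f(c, c))  →  f(c, c)   [R5 at ε]
8. f(c, c)  →  c   [R5 at ε]

yes — NF(t₁) = c, NF(t₂) = c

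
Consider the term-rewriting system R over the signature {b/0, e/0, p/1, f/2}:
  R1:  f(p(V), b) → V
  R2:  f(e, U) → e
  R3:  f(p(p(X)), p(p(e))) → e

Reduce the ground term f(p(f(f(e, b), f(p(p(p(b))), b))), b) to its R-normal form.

1. f(p(f(f(e, b), f(p(p(p(b))), b))), b)  →  f(f(e, b), f(p(p(p(b))), b))   [R1 at ε]
2. f(f(e, b), f(p(p(p(b))), b))  →  f(e, f(p(p(p(b))), b))   [R2 at 1]
3. f(e, f(p(p(p(b))), b))  →  e   [R2 at ε]

e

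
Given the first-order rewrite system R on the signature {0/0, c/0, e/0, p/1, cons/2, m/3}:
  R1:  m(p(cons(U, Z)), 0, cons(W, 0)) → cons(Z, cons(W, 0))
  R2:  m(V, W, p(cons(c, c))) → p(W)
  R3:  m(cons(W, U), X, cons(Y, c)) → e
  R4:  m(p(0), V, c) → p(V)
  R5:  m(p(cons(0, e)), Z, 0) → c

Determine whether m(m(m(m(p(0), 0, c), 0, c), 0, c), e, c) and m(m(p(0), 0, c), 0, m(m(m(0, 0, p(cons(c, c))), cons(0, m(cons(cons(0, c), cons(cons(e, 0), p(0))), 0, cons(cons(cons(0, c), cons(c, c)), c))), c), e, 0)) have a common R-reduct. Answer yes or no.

no — NF(t₁) = p(e), NF(t₂) = p(0)

Reduce t₁ = m(m(m(m(p(0), 0, c), 0, c), 0, c), e, c):
1. m(m(m(m(p(0), 0, c), 0, c), 0, c), e, c)  →  m(m(m(p(0), 0, c), 0, c), e, c)   [R4 at 1.1.1]
2. m(m(m(p(0), 0, c), 0, c), e, c)  →  m(m(p(0), 0, c), e, c)   [R4 at 1.1]
3. m(m(p(0), 0, c), e, c)  →  m(p(0), e, c)   [R4 at 1]
4. m(p(0), e, c)  →  p(e)   [R4 at ε]

Reduce t₂ = m(m(p(0), 0, c), 0, m(m(m(0, 0, p(cons(c, c))), cons(0, m(cons(cons(0, c), cons(cons(e, 0), p(0))), 0, cons(cons(cons(0, c), cons(c, c)), c))), c), e, 0)):
1. m(m(p(0), 0, c), 0, m(m(m(0, 0, p(cons(c, c))), cons(0, m(cons(cons(0, c), cons(cons(e, 0), p(0))), 0, cons(cons(cons(0, c), cons(c, c)), c))), c), e, 0))  →  m(p(0), 0, m(m(m(0, 0, p(cons(c, c))), cons(0, m(cons(cons(0, c), cons(cons(e, 0), p(0))), 0, cons(cons(cons(0, c), cons(c, c)), c))), c), e, 0))   [R4 at 1]
2. m(p(0), 0, m(m(m(0, 0, p(cons(c, c))), cons(0, m(cons(cons(0, c), cons(cons(e, 0), p(0))), 0, cons(cons(cons(0, c), cons(c, c)), c))), c), e, 0))  →  m(p(0), 0, m(m(p(0), cons(0, m(cons(cons(0, c), cons(cons(e, 0), p(0))), 0, cons(cons(cons(0, c), cons(c, c)), c))), c), e, 0))   [R2 at 3.1.1]
3. m(p(0), 0, m(m(p(0), cons(0, m(cons(cons(0, c), cons(cons(e, 0), p(0))), 0, cons(cons(cons(0, c), cons(c, c)), c))), c), e, 0))  →  m(p(0), 0, m(p(cons(0, m(cons(cons(0, c), cons(cons(e, 0), p(0))), 0, cons(cons(cons(0, c), cons(c, c)), c)))), e, 0))   [R4 at 3.1]
4. m(p(0), 0, m(p(cons(0, m(cons(cons(0, c), cons(cons(e, 0), p(0))), 0, cons(cons(cons(0, c), cons(c, c)), c)))), e, 0))  →  m(p(0), 0, m(p(cons(0, e)), e, 0))   [R3 at 3.1.1.2]
5. m(p(0), 0, m(p(cons(0, e)), e, 0))  →  m(p(0), 0, c)   [R5 at 3]
6. m(p(0), 0, c)  →  p(0)   [R4 at ε]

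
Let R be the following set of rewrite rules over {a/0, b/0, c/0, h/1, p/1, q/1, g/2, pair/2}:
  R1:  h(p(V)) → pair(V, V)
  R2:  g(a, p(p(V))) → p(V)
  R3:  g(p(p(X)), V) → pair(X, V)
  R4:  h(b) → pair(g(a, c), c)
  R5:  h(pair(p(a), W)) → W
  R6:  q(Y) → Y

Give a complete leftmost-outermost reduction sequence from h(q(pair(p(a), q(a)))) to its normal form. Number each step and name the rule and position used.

a

1. h(q(pair(p(a), q(a))))  →  h(pair(p(a), q(a)))   [R6 at 1]
2. h(pair(p(a), q(a)))  →  q(a)   [R5 at ε]
3. q(a)  →  a   [R6 at ε]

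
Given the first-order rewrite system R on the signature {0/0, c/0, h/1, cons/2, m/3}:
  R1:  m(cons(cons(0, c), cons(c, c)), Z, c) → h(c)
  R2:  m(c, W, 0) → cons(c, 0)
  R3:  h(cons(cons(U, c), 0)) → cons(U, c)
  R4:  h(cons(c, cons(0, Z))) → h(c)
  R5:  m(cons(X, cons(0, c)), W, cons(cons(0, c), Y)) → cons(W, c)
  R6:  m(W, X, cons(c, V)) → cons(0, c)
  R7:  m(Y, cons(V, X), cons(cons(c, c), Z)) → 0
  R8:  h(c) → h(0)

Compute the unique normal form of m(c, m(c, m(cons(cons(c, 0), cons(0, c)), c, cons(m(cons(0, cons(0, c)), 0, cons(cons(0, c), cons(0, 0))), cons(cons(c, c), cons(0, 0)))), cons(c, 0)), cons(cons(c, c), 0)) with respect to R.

1. m(c, m(c, m(cons(cons(c, 0), cons(0, c)), c, cons(m(cons(0, cons(0, c)), 0, cons(cons(0, c), cons(0, 0))), cons(cons(c, c), cons(0, 0)))), cons(c, 0)), cons(cons(c, c), 0))  →  m(c, cons(0, c), cons(cons(c, c), 0))   [R6 at 2]
2. m(c, cons(0, c), cons(cons(c, c), 0))  →  0   [R7 at ε]

0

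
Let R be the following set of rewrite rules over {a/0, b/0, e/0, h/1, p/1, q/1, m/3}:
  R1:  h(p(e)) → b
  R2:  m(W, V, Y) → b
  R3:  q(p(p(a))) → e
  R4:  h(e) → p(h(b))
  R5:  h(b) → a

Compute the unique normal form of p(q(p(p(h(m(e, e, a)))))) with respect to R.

1. p(q(p(p(h(m(e, e, a))))))  →  p(q(p(p(h(b)))))   [R2 at 1.1.1.1.1]
2. p(q(p(p(h(b)))))  →  p(q(p(p(a))))   [R5 at 1.1.1.1]
3. p(q(p(p(a))))  →  p(e)   [R3 at 1]

p(e)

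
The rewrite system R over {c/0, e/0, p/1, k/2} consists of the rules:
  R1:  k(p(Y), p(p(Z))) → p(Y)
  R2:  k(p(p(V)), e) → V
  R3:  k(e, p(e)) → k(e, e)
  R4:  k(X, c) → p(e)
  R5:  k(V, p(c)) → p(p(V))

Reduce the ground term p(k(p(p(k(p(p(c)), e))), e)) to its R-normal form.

p(c)

1. p(k(p(p(k(p(p(c)), e))), e))  →  p(k(p(p(c)), e))   [R2 at 1]
2. p(k(p(p(c)), e))  →  p(c)   [R2 at 1]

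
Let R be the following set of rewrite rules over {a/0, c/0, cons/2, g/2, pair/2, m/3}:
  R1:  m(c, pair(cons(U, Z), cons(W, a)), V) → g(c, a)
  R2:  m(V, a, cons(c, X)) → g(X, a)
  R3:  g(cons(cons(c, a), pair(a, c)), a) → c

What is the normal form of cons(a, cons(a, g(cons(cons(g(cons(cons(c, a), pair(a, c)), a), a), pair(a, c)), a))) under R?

cons(a, cons(a, c))

1. cons(a, cons(a, g(cons(cons(g(cons(cons(c, a), pair(a, c)), a), a), pair(a, c)), a)))  →  cons(a, cons(a, g(cons(cons(c, a), pair(a, c)), a)))   [R3 at 2.2.1.1.1]
2. cons(a, cons(a, g(cons(cons(c, a), pair(a, c)), a)))  →  cons(a, cons(a, c))   [R3 at 2.2]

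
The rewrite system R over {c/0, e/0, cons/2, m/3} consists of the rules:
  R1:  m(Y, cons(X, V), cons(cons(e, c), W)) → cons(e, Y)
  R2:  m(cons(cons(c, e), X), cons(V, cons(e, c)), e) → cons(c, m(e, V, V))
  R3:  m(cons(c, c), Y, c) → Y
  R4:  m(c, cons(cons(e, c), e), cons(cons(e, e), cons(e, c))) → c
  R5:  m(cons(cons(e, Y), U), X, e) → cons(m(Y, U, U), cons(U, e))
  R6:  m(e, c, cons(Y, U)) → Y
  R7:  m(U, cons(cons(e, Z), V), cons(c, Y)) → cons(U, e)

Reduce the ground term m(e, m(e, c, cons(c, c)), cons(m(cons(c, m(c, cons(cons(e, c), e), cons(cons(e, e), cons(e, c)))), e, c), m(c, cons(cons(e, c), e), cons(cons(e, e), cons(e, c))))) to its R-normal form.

1. m(e, m(e, c, cons(c, c)), cons(m(cons(c, m(c, cons(cons(e, c), e), cons(cons(e, e), cons(e, c)))), e, c), m(c, cons(cons(e, c), e), cons(cons(e, e), cons(e, c)))))  →  m(e, c, cons(m(cons(c, m(c, cons(cons(e, c), e), cons(cons(e, e), cons(e, c)))), e, c), m(c, cons(cons(e, c), e), cons(cons(e, e), cons(e, c)))))   [R6 at 2]
2. m(e, c, cons(m(cons(c, m(c, cons(cons(e, c), e), cons(cons(e, e), cons(e, c)))), e, c), m(c, cons(cons(e, c), e), cons(cons(e, e), cons(e, c)))))  →  m(cons(c, m(c, cons(cons(e, c), e), cons(cons(e, e), cons(e, c)))), e, c)   [R6 at ε]
3. m(cons(c, m(c, cons(cons(e, c), e), cons(cons(e, e), cons(e, c)))), e, c)  →  m(cons(c, c), e, c)   [R4 at 1.2]
4. m(cons(c, c), e, c)  →  e   [R3 at ε]

e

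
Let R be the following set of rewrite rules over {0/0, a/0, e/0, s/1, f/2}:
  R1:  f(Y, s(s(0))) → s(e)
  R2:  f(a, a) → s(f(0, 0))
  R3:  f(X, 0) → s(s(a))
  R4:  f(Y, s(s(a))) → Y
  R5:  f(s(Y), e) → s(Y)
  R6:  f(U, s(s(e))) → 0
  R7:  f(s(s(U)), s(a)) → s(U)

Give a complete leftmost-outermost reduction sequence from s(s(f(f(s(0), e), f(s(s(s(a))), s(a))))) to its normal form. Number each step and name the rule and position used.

1. s(s(f(f(s(0), e), f(s(s(s(a))), s(a)))))  →  s(s(f(s(0), f(s(s(s(a))), s(a)))))   [R5 at 1.1.1]
2. s(s(f(s(0), f(s(s(s(a))), s(a)))))  →  s(s(f(s(0), s(s(a)))))   [R7 at 1.1.2]
3. s(s(f(s(0), s(s(a)))))  →  s(s(s(0)))   [R4 at 1.1]

s(s(s(0)))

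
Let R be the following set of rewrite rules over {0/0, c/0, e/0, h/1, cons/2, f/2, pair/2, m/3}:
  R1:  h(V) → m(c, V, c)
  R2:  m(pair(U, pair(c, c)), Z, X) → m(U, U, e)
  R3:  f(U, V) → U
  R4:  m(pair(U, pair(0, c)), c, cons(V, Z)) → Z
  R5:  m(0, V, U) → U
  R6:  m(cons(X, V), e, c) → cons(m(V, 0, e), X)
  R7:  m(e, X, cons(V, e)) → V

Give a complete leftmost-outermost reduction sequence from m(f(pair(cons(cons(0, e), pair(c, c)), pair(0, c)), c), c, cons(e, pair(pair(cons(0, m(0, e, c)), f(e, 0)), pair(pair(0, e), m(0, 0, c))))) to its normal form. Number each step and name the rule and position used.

pair(pair(cons(0, c), e), pair(pair(0, e), c))

1. m(f(pair(cons(cons(0, e), pair(c, c)), pair(0, c)), c), c, cons(e, pair(pair(cons(0, m(0, e, c)), f(e, 0)), pair(pair(0, e), m(0, 0, c)))))  →  m(pair(cons(cons(0, e), pair(c, c)), pair(0, c)), c, cons(e, pair(pair(cons(0, m(0, e, c)), f(e, 0)), pair(pair(0, e), m(0, 0, c)))))   [R3 at 1]
2. m(pair(cons(cons(0, e), pair(c, c)), pair(0, c)), c, cons(e, pair(pair(cons(0, m(0, e, c)), f(e, 0)), pair(pair(0, e), m(0, 0, c)))))  →  pair(pair(cons(0, m(0, e, c)), f(e, 0)), pair(pair(0, e), m(0, 0, c)))   [R4 at ε]
3. pair(pair(cons(0, m(0, e, c)), f(e, 0)), pair(pair(0, e), m(0, 0, c)))  →  pair(pair(cons(0, c), f(e, 0)), pair(pair(0, e), m(0, 0, c)))   [R5 at 1.1.2]
4. pair(pair(cons(0, c), f(e, 0)), pair(pair(0, e), m(0, 0, c)))  →  pair(pair(cons(0, c), e), pair(pair(0, e), m(0, 0, c)))   [R3 at 1.2]
5. pair(pair(cons(0, c), e), pair(pair(0, e), m(0, 0, c)))  →  pair(pair(cons(0, c), e), pair(pair(0, e), c))   [R5 at 2.2]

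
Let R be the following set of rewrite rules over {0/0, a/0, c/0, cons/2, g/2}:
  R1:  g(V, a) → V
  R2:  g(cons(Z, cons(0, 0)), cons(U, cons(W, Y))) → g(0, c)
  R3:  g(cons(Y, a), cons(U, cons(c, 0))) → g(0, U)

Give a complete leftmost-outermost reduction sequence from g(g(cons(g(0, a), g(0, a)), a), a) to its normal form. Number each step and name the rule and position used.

1. g(g(cons(g(0, a), g(0, a)), a), a)  →  g(cons(g(0, a), g(0, a)), a)   [R1 at ε]
2. g(cons(g(0, a), g(0, a)), a)  →  cons(g(0, a), g(0, a))   [R1 at ε]
3. cons(g(0, a), g(0, a))  →  cons(0, g(0, a))   [R1 at 1]
4. cons(0, g(0, a))  →  cons(0, 0)   [R1 at 2]

cons(0, 0)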